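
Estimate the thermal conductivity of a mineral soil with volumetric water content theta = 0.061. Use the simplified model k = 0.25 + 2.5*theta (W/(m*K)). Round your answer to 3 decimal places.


Step 1: k = 0.25 + 2.5 * theta
Step 2: k = 0.25 + 2.5 * 0.061
Step 3: k = 0.25 + 0.153
Step 4: k = 0.403 W/(m*K)

0.403


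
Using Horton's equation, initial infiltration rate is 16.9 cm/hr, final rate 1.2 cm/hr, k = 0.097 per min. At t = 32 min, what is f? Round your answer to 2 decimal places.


Step 1: f = fc + (f0 - fc) * exp(-k * t)
Step 2: exp(-0.097 * 32) = 0.044869
Step 3: f = 1.2 + (16.9 - 1.2) * 0.044869
Step 4: f = 1.2 + 15.7 * 0.044869
Step 5: f = 1.9 cm/hr

1.9


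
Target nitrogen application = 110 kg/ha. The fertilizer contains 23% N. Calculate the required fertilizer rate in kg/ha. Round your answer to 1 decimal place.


Step 1: Fertilizer rate = target N / (N content / 100)
Step 2: Rate = 110 / (23 / 100)
Step 3: Rate = 110 / 0.23
Step 4: Rate = 478.3 kg/ha

478.3


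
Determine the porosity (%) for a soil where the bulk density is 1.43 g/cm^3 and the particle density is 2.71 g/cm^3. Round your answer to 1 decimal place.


Step 1: Formula: n = 100 * (1 - BD / PD)
Step 2: n = 100 * (1 - 1.43 / 2.71)
Step 3: n = 100 * (1 - 0.52768)
Step 4: n = 47.2%

47.2


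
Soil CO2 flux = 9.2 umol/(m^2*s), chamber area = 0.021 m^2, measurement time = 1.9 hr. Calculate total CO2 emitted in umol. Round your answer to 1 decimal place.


Step 1: Convert time to seconds: 1.9 hr * 3600 = 6840.0 s
Step 2: Total = flux * area * time_s
Step 3: Total = 9.2 * 0.021 * 6840.0
Step 4: Total = 1321.5 umol

1321.5


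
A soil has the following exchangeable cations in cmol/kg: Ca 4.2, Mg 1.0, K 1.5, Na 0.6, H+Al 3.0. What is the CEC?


Step 1: CEC = Ca + Mg + K + Na + (H+Al)
Step 2: CEC = 4.2 + 1.0 + 1.5 + 0.6 + 3.0
Step 3: CEC = 10.3 cmol/kg

10.3


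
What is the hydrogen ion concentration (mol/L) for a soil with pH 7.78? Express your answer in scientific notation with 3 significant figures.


Step 1: [H+] = 10^(-pH)
Step 2: [H+] = 10^(-7.78)
Step 3: [H+] = 1.66e-08 mol/L

1.66e-08


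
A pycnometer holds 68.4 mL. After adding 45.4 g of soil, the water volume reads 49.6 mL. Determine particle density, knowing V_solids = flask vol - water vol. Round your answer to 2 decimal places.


Step 1: Volume of solids = flask volume - water volume with soil
Step 2: V_solids = 68.4 - 49.6 = 18.8 mL
Step 3: Particle density = mass / V_solids = 45.4 / 18.8 = 2.41 g/cm^3

2.41


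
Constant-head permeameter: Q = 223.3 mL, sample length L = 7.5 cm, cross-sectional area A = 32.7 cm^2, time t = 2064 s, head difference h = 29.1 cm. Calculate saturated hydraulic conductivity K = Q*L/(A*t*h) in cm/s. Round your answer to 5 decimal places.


Step 1: K = Q * L / (A * t * h)
Step 2: Numerator = 223.3 * 7.5 = 1674.75
Step 3: Denominator = 32.7 * 2064 * 29.1 = 1964040.48
Step 4: K = 1674.75 / 1964040.48 = 0.00085 cm/s

0.00085


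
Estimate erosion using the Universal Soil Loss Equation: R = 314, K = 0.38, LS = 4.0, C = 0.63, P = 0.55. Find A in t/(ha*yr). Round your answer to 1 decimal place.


Step 1: A = R * K * LS * C * P
Step 2: R * K = 314 * 0.38 = 119.32
Step 3: (R*K) * LS = 119.32 * 4.0 = 477.28
Step 4: * C * P = 477.28 * 0.63 * 0.55 = 165.4
Step 5: A = 165.4 t/(ha*yr)

165.4


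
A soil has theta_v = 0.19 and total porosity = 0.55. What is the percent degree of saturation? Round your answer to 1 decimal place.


Step 1: S = 100 * theta_v / n
Step 2: S = 100 * 0.19 / 0.55
Step 3: S = 34.5%

34.5


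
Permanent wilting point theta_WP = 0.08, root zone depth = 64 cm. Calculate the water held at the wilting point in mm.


Step 1: Water (mm) = theta_WP * depth * 10
Step 2: Water = 0.08 * 64 * 10
Step 3: Water = 51.2 mm

51.2


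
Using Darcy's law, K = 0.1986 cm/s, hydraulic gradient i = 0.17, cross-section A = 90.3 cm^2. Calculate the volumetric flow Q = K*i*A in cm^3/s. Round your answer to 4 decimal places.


Step 1: Apply Darcy's law: Q = K * i * A
Step 2: Q = 0.1986 * 0.17 * 90.3
Step 3: Q = 3.0487 cm^3/s

3.0487


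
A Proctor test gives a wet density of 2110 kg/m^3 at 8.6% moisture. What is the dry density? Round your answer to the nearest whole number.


Step 1: Dry density = wet density / (1 + w/100)
Step 2: Dry density = 2110 / (1 + 8.6/100)
Step 3: Dry density = 2110 / 1.086
Step 4: Dry density = 1943 kg/m^3

1943


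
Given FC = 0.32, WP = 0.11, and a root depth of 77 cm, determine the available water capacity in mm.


Step 1: Available water = (FC - WP) * depth * 10
Step 2: AW = (0.32 - 0.11) * 77 * 10
Step 3: AW = 0.21 * 77 * 10
Step 4: AW = 161.7 mm

161.7


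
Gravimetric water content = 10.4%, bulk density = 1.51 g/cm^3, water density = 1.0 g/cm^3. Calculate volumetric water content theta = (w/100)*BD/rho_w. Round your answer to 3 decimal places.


Step 1: theta = (w / 100) * BD / rho_w
Step 2: theta = (10.4 / 100) * 1.51 / 1.0
Step 3: theta = 0.104 * 1.51
Step 4: theta = 0.157

0.157


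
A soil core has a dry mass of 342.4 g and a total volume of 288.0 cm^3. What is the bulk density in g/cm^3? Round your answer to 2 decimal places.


Step 1: Identify the formula: BD = dry mass / volume
Step 2: Substitute values: BD = 342.4 / 288.0
Step 3: BD = 1.19 g/cm^3

1.19


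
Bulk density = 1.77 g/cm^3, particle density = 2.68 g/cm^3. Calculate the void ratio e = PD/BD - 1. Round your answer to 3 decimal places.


Step 1: e = PD / BD - 1
Step 2: e = 2.68 / 1.77 - 1
Step 3: e = 1.51412 - 1
Step 4: e = 0.514

0.514


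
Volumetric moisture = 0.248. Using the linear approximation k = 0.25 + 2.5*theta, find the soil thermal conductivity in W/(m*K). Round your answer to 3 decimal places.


Step 1: k = 0.25 + 2.5 * theta
Step 2: k = 0.25 + 2.5 * 0.248
Step 3: k = 0.25 + 0.62
Step 4: k = 0.87 W/(m*K)

0.87


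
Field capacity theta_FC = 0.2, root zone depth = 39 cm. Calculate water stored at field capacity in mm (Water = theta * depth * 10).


Step 1: Water (mm) = theta_FC * depth (cm) * 10
Step 2: Water = 0.2 * 39 * 10
Step 3: Water = 78.0 mm

78.0


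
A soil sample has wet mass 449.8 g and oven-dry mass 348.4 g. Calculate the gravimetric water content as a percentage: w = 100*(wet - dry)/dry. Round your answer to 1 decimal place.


Step 1: Water mass = wet - dry = 449.8 - 348.4 = 101.4 g
Step 2: w = 100 * water mass / dry mass
Step 3: w = 100 * 101.4 / 348.4 = 29.1%

29.1


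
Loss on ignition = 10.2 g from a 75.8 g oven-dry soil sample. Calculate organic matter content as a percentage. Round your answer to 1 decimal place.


Step 1: OM% = 100 * LOI / sample mass
Step 2: OM = 100 * 10.2 / 75.8
Step 3: OM = 13.5%

13.5


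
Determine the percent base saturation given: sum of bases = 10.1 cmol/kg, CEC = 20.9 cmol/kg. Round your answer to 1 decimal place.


Step 1: BS = 100 * (sum of bases) / CEC
Step 2: BS = 100 * 10.1 / 20.9
Step 3: BS = 48.3%

48.3


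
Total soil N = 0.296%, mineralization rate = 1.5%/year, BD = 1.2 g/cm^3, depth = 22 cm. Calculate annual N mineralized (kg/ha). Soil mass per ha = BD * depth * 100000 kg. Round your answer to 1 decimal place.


Step 1: Soil mass per ha = BD * depth * 100000 = 1.2 * 22 * 100000 = 2640000 kg
Step 2: Total N pool = soil mass * N%/100 = 2640000 * 0.296/100 = 7814.4 kg/ha
Step 3: N mineralized = N pool * rate%/100 = 7814.4 * 1.5/100 = 117.2 kg/ha/yr

117.2


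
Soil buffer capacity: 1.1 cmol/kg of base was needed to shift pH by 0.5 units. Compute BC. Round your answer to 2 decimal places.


Step 1: BC = change in base / change in pH
Step 2: BC = 1.1 / 0.5
Step 3: BC = 2.2 cmol/(kg*pH unit)

2.2


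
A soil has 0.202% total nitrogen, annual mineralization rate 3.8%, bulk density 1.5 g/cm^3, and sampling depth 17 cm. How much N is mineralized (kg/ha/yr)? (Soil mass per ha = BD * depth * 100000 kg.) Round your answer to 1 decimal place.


Step 1: Soil mass per ha = BD * depth * 100000 = 1.5 * 17 * 100000 = 2550000 kg
Step 2: Total N pool = soil mass * N%/100 = 2550000 * 0.202/100 = 5151.0 kg/ha
Step 3: N mineralized = N pool * rate%/100 = 5151.0 * 3.8/100 = 195.7 kg/ha/yr

195.7


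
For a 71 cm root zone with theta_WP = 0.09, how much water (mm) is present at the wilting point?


Step 1: Water (mm) = theta_WP * depth * 10
Step 2: Water = 0.09 * 71 * 10
Step 3: Water = 63.9 mm

63.9


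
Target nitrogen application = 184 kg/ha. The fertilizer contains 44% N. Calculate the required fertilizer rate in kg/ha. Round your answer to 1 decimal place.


Step 1: Fertilizer rate = target N / (N content / 100)
Step 2: Rate = 184 / (44 / 100)
Step 3: Rate = 184 / 0.44
Step 4: Rate = 418.2 kg/ha

418.2


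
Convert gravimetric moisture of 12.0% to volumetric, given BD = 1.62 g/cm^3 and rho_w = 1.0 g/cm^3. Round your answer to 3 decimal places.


Step 1: theta = (w / 100) * BD / rho_w
Step 2: theta = (12.0 / 100) * 1.62 / 1.0
Step 3: theta = 0.12 * 1.62
Step 4: theta = 0.194

0.194


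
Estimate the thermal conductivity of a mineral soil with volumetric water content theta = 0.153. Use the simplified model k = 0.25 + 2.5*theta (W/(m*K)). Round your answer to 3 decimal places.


Step 1: k = 0.25 + 2.5 * theta
Step 2: k = 0.25 + 2.5 * 0.153
Step 3: k = 0.25 + 0.383
Step 4: k = 0.633 W/(m*K)

0.633


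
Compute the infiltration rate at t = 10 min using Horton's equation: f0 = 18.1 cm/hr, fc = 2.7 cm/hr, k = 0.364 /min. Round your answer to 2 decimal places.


Step 1: f = fc + (f0 - fc) * exp(-k * t)
Step 2: exp(-0.364 * 10) = 0.026252
Step 3: f = 2.7 + (18.1 - 2.7) * 0.026252
Step 4: f = 2.7 + 15.4 * 0.026252
Step 5: f = 3.1 cm/hr

3.1


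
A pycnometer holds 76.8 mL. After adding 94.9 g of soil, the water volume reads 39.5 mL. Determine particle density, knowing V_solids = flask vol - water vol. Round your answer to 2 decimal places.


Step 1: Volume of solids = flask volume - water volume with soil
Step 2: V_solids = 76.8 - 39.5 = 37.3 mL
Step 3: Particle density = mass / V_solids = 94.9 / 37.3 = 2.54 g/cm^3

2.54


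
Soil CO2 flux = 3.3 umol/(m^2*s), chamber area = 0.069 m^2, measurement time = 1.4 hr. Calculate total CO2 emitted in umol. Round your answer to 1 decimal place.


Step 1: Convert time to seconds: 1.4 hr * 3600 = 5040.0 s
Step 2: Total = flux * area * time_s
Step 3: Total = 3.3 * 0.069 * 5040.0
Step 4: Total = 1147.6 umol

1147.6


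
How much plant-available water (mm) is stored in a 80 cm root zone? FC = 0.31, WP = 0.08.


Step 1: Available water = (FC - WP) * depth * 10
Step 2: AW = (0.31 - 0.08) * 80 * 10
Step 3: AW = 0.23 * 80 * 10
Step 4: AW = 184.0 mm

184.0


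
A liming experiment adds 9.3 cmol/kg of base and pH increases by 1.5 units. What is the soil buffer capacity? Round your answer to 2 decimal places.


Step 1: BC = change in base / change in pH
Step 2: BC = 9.3 / 1.5
Step 3: BC = 6.2 cmol/(kg*pH unit)

6.2


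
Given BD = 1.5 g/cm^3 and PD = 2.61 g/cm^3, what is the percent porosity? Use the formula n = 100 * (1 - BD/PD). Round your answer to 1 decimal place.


Step 1: Formula: n = 100 * (1 - BD / PD)
Step 2: n = 100 * (1 - 1.5 / 2.61)
Step 3: n = 100 * (1 - 0.57471)
Step 4: n = 42.5%

42.5


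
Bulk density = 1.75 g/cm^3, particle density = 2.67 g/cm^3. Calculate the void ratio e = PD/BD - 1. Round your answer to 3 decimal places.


Step 1: e = PD / BD - 1
Step 2: e = 2.67 / 1.75 - 1
Step 3: e = 1.52571 - 1
Step 4: e = 0.526

0.526


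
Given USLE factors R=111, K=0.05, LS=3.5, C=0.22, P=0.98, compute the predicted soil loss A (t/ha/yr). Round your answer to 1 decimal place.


Step 1: A = R * K * LS * C * P
Step 2: R * K = 111 * 0.05 = 5.55
Step 3: (R*K) * LS = 5.55 * 3.5 = 19.425
Step 4: * C * P = 19.425 * 0.22 * 0.98 = 4.2
Step 5: A = 4.2 t/(ha*yr)

4.2


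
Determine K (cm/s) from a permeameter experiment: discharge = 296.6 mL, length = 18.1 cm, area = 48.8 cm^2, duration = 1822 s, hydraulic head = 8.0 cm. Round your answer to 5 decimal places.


Step 1: K = Q * L / (A * t * h)
Step 2: Numerator = 296.6 * 18.1 = 5368.46
Step 3: Denominator = 48.8 * 1822 * 8.0 = 711308.8
Step 4: K = 5368.46 / 711308.8 = 0.00755 cm/s

0.00755


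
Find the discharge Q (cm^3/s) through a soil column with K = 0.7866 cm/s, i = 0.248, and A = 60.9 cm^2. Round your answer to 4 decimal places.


Step 1: Apply Darcy's law: Q = K * i * A
Step 2: Q = 0.7866 * 0.248 * 60.9
Step 3: Q = 11.8802 cm^3/s

11.8802


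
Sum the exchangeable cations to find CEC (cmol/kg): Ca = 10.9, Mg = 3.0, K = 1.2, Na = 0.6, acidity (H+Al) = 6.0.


Step 1: CEC = Ca + Mg + K + Na + (H+Al)
Step 2: CEC = 10.9 + 3.0 + 1.2 + 0.6 + 6.0
Step 3: CEC = 21.7 cmol/kg

21.7


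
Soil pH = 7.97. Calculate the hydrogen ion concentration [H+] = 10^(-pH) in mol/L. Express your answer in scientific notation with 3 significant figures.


Step 1: [H+] = 10^(-pH)
Step 2: [H+] = 10^(-7.97)
Step 3: [H+] = 1.07e-08 mol/L

1.07e-08


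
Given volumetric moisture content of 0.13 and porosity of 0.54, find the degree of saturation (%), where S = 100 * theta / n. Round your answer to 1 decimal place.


Step 1: S = 100 * theta_v / n
Step 2: S = 100 * 0.13 / 0.54
Step 3: S = 24.1%

24.1


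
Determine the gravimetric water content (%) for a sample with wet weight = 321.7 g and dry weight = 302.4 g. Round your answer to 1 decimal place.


Step 1: Water mass = wet - dry = 321.7 - 302.4 = 19.3 g
Step 2: w = 100 * water mass / dry mass
Step 3: w = 100 * 19.3 / 302.4 = 6.4%

6.4


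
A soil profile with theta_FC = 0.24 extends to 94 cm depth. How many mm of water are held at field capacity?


Step 1: Water (mm) = theta_FC * depth (cm) * 10
Step 2: Water = 0.24 * 94 * 10
Step 3: Water = 225.6 mm

225.6


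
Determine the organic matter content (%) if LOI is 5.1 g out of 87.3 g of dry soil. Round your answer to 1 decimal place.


Step 1: OM% = 100 * LOI / sample mass
Step 2: OM = 100 * 5.1 / 87.3
Step 3: OM = 5.8%

5.8


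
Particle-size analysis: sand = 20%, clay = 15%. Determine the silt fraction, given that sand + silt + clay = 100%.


Step 1: sand + silt + clay = 100%
Step 2: silt = 100 - sand - clay
Step 3: silt = 100 - 20 - 15
Step 4: silt = 65%

65


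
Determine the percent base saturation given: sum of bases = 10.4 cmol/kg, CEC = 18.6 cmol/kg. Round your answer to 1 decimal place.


Step 1: BS = 100 * (sum of bases) / CEC
Step 2: BS = 100 * 10.4 / 18.6
Step 3: BS = 55.9%

55.9


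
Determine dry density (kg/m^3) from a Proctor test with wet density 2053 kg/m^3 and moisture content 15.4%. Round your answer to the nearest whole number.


Step 1: Dry density = wet density / (1 + w/100)
Step 2: Dry density = 2053 / (1 + 15.4/100)
Step 3: Dry density = 2053 / 1.154
Step 4: Dry density = 1779 kg/m^3

1779


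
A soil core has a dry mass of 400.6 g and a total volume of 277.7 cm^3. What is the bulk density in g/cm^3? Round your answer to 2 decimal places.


Step 1: Identify the formula: BD = dry mass / volume
Step 2: Substitute values: BD = 400.6 / 277.7
Step 3: BD = 1.44 g/cm^3

1.44


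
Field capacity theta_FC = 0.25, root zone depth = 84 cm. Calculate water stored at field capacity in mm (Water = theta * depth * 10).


Step 1: Water (mm) = theta_FC * depth (cm) * 10
Step 2: Water = 0.25 * 84 * 10
Step 3: Water = 210.0 mm

210.0


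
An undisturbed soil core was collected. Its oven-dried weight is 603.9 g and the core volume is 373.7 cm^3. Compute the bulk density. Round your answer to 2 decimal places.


Step 1: Identify the formula: BD = dry mass / volume
Step 2: Substitute values: BD = 603.9 / 373.7
Step 3: BD = 1.62 g/cm^3

1.62


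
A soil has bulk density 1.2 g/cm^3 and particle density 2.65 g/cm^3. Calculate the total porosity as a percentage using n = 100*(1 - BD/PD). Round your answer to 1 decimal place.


Step 1: Formula: n = 100 * (1 - BD / PD)
Step 2: n = 100 * (1 - 1.2 / 2.65)
Step 3: n = 100 * (1 - 0.45283)
Step 4: n = 54.7%

54.7


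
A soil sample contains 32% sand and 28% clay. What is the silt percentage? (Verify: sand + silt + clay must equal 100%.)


Step 1: sand + silt + clay = 100%
Step 2: silt = 100 - sand - clay
Step 3: silt = 100 - 32 - 28
Step 4: silt = 40%

40


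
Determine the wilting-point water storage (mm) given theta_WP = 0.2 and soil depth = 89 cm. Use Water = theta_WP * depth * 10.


Step 1: Water (mm) = theta_WP * depth * 10
Step 2: Water = 0.2 * 89 * 10
Step 3: Water = 178.0 mm

178.0


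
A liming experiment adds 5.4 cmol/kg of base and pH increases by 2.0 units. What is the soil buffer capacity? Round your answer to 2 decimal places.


Step 1: BC = change in base / change in pH
Step 2: BC = 5.4 / 2.0
Step 3: BC = 2.7 cmol/(kg*pH unit)

2.7


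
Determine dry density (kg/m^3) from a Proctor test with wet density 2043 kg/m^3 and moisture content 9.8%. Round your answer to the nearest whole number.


Step 1: Dry density = wet density / (1 + w/100)
Step 2: Dry density = 2043 / (1 + 9.8/100)
Step 3: Dry density = 2043 / 1.098
Step 4: Dry density = 1861 kg/m^3

1861


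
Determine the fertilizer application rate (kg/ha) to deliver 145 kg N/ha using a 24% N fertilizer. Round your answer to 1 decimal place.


Step 1: Fertilizer rate = target N / (N content / 100)
Step 2: Rate = 145 / (24 / 100)
Step 3: Rate = 145 / 0.24
Step 4: Rate = 604.2 kg/ha

604.2


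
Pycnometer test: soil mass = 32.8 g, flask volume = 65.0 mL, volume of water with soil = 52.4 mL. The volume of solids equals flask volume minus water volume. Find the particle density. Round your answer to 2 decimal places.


Step 1: Volume of solids = flask volume - water volume with soil
Step 2: V_solids = 65.0 - 52.4 = 12.6 mL
Step 3: Particle density = mass / V_solids = 32.8 / 12.6 = 2.6 g/cm^3

2.6


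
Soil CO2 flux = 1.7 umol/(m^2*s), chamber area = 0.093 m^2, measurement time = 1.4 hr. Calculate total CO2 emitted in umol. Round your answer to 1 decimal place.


Step 1: Convert time to seconds: 1.4 hr * 3600 = 5040.0 s
Step 2: Total = flux * area * time_s
Step 3: Total = 1.7 * 0.093 * 5040.0
Step 4: Total = 796.8 umol

796.8


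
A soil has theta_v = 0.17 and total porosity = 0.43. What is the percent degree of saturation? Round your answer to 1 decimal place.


Step 1: S = 100 * theta_v / n
Step 2: S = 100 * 0.17 / 0.43
Step 3: S = 39.5%

39.5


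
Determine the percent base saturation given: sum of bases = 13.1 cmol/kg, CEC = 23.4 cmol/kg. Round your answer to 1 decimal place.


Step 1: BS = 100 * (sum of bases) / CEC
Step 2: BS = 100 * 13.1 / 23.4
Step 3: BS = 56.0%

56.0


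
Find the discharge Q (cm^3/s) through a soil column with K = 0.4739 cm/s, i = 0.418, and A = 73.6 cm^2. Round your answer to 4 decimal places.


Step 1: Apply Darcy's law: Q = K * i * A
Step 2: Q = 0.4739 * 0.418 * 73.6
Step 3: Q = 14.5794 cm^3/s

14.5794


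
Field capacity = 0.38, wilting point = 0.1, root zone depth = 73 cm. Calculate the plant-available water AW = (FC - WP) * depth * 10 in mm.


Step 1: Available water = (FC - WP) * depth * 10
Step 2: AW = (0.38 - 0.1) * 73 * 10
Step 3: AW = 0.28 * 73 * 10
Step 4: AW = 204.4 mm

204.4


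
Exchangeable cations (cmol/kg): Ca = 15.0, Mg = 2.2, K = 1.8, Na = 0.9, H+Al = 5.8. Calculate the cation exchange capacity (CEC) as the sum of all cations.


Step 1: CEC = Ca + Mg + K + Na + (H+Al)
Step 2: CEC = 15.0 + 2.2 + 1.8 + 0.9 + 5.8
Step 3: CEC = 25.7 cmol/kg

25.7


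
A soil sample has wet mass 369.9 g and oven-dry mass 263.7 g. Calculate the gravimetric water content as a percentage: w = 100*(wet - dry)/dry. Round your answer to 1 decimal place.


Step 1: Water mass = wet - dry = 369.9 - 263.7 = 106.2 g
Step 2: w = 100 * water mass / dry mass
Step 3: w = 100 * 106.2 / 263.7 = 40.3%

40.3


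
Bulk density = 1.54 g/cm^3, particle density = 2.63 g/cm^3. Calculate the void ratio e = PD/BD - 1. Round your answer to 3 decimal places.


Step 1: e = PD / BD - 1
Step 2: e = 2.63 / 1.54 - 1
Step 3: e = 1.70779 - 1
Step 4: e = 0.708

0.708


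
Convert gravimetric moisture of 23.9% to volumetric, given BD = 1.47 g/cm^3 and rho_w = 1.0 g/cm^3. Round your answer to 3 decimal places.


Step 1: theta = (w / 100) * BD / rho_w
Step 2: theta = (23.9 / 100) * 1.47 / 1.0
Step 3: theta = 0.239 * 1.47
Step 4: theta = 0.351

0.351


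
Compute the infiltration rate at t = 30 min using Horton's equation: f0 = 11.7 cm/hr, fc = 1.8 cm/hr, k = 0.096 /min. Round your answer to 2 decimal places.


Step 1: f = fc + (f0 - fc) * exp(-k * t)
Step 2: exp(-0.096 * 30) = 0.056135
Step 3: f = 1.8 + (11.7 - 1.8) * 0.056135
Step 4: f = 1.8 + 9.9 * 0.056135
Step 5: f = 2.36 cm/hr

2.36


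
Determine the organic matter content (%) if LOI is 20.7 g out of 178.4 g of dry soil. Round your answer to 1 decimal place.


Step 1: OM% = 100 * LOI / sample mass
Step 2: OM = 100 * 20.7 / 178.4
Step 3: OM = 11.6%

11.6


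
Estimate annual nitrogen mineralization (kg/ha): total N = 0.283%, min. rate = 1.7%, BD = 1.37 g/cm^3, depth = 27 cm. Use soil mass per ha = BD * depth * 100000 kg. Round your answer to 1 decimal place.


Step 1: Soil mass per ha = BD * depth * 100000 = 1.37 * 27 * 100000 = 3699000 kg
Step 2: Total N pool = soil mass * N%/100 = 3699000 * 0.283/100 = 10468.17 kg/ha
Step 3: N mineralized = N pool * rate%/100 = 10468.17 * 1.7/100 = 178.0 kg/ha/yr

178.0


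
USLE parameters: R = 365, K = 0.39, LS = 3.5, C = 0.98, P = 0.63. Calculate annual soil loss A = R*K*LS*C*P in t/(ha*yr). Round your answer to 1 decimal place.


Step 1: A = R * K * LS * C * P
Step 2: R * K = 365 * 0.39 = 142.35
Step 3: (R*K) * LS = 142.35 * 3.5 = 498.225
Step 4: * C * P = 498.225 * 0.98 * 0.63 = 307.6
Step 5: A = 307.6 t/(ha*yr)

307.6


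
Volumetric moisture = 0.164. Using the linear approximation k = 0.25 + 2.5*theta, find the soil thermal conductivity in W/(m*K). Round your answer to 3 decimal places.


Step 1: k = 0.25 + 2.5 * theta
Step 2: k = 0.25 + 2.5 * 0.164
Step 3: k = 0.25 + 0.41
Step 4: k = 0.66 W/(m*K)

0.66


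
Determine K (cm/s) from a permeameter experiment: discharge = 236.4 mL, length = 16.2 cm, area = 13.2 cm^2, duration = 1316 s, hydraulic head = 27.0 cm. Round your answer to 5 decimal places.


Step 1: K = Q * L / (A * t * h)
Step 2: Numerator = 236.4 * 16.2 = 3829.68
Step 3: Denominator = 13.2 * 1316 * 27.0 = 469022.4
Step 4: K = 3829.68 / 469022.4 = 0.00817 cm/s

0.00817


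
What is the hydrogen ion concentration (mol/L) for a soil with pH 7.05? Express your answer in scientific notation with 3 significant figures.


Step 1: [H+] = 10^(-pH)
Step 2: [H+] = 10^(-7.05)
Step 3: [H+] = 8.91e-08 mol/L

8.91e-08


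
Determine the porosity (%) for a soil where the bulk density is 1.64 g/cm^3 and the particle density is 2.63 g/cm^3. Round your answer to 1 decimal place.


Step 1: Formula: n = 100 * (1 - BD / PD)
Step 2: n = 100 * (1 - 1.64 / 2.63)
Step 3: n = 100 * (1 - 0.62357)
Step 4: n = 37.6%

37.6


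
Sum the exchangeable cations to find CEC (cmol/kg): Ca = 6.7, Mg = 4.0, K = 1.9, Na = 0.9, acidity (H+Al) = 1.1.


Step 1: CEC = Ca + Mg + K + Na + (H+Al)
Step 2: CEC = 6.7 + 4.0 + 1.9 + 0.9 + 1.1
Step 3: CEC = 14.6 cmol/kg

14.6


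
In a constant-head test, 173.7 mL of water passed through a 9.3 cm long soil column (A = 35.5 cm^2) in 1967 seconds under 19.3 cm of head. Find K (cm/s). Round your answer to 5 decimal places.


Step 1: K = Q * L / (A * t * h)
Step 2: Numerator = 173.7 * 9.3 = 1615.41
Step 3: Denominator = 35.5 * 1967 * 19.3 = 1347690.05
Step 4: K = 1615.41 / 1347690.05 = 0.0012 cm/s

0.0012


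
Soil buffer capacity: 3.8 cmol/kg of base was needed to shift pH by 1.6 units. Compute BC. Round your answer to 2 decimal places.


Step 1: BC = change in base / change in pH
Step 2: BC = 3.8 / 1.6
Step 3: BC = 2.38 cmol/(kg*pH unit)

2.38


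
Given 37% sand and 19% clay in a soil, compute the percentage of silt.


Step 1: sand + silt + clay = 100%
Step 2: silt = 100 - sand - clay
Step 3: silt = 100 - 37 - 19
Step 4: silt = 44%

44


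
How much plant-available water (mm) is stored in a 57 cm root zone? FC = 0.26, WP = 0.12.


Step 1: Available water = (FC - WP) * depth * 10
Step 2: AW = (0.26 - 0.12) * 57 * 10
Step 3: AW = 0.14 * 57 * 10
Step 4: AW = 79.8 mm

79.8


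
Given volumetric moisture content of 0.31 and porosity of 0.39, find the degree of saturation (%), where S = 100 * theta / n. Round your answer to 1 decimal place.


Step 1: S = 100 * theta_v / n
Step 2: S = 100 * 0.31 / 0.39
Step 3: S = 79.5%

79.5


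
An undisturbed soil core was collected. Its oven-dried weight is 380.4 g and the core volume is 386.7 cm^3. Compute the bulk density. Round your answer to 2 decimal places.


Step 1: Identify the formula: BD = dry mass / volume
Step 2: Substitute values: BD = 380.4 / 386.7
Step 3: BD = 0.98 g/cm^3

0.98


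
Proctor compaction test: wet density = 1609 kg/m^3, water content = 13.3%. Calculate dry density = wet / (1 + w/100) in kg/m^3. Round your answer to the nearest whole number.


Step 1: Dry density = wet density / (1 + w/100)
Step 2: Dry density = 1609 / (1 + 13.3/100)
Step 3: Dry density = 1609 / 1.133
Step 4: Dry density = 1420 kg/m^3

1420


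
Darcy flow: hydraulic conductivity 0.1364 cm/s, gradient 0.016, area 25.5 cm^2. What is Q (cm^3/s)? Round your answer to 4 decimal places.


Step 1: Apply Darcy's law: Q = K * i * A
Step 2: Q = 0.1364 * 0.016 * 25.5
Step 3: Q = 0.0557 cm^3/s

0.0557


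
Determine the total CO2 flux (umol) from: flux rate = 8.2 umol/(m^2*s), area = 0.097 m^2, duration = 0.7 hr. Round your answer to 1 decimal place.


Step 1: Convert time to seconds: 0.7 hr * 3600 = 2520.0 s
Step 2: Total = flux * area * time_s
Step 3: Total = 8.2 * 0.097 * 2520.0
Step 4: Total = 2004.4 umol

2004.4


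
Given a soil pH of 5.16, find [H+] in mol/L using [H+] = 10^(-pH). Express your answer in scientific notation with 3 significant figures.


Step 1: [H+] = 10^(-pH)
Step 2: [H+] = 10^(-5.16)
Step 3: [H+] = 6.92e-06 mol/L

6.92e-06


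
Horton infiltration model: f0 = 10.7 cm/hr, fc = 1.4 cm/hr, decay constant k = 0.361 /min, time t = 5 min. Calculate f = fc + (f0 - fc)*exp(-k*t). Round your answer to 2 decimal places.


Step 1: f = fc + (f0 - fc) * exp(-k * t)
Step 2: exp(-0.361 * 5) = 0.164474
Step 3: f = 1.4 + (10.7 - 1.4) * 0.164474
Step 4: f = 1.4 + 9.3 * 0.164474
Step 5: f = 2.93 cm/hr

2.93


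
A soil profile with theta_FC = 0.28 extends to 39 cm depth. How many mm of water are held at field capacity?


Step 1: Water (mm) = theta_FC * depth (cm) * 10
Step 2: Water = 0.28 * 39 * 10
Step 3: Water = 109.2 mm

109.2


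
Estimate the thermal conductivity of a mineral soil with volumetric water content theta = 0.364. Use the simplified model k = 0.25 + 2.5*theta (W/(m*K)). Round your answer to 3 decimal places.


Step 1: k = 0.25 + 2.5 * theta
Step 2: k = 0.25 + 2.5 * 0.364
Step 3: k = 0.25 + 0.91
Step 4: k = 1.16 W/(m*K)

1.16


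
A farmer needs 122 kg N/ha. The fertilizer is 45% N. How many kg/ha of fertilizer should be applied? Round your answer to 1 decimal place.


Step 1: Fertilizer rate = target N / (N content / 100)
Step 2: Rate = 122 / (45 / 100)
Step 3: Rate = 122 / 0.45
Step 4: Rate = 271.1 kg/ha

271.1


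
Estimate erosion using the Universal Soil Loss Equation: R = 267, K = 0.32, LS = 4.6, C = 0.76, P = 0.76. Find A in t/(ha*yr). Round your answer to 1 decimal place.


Step 1: A = R * K * LS * C * P
Step 2: R * K = 267 * 0.32 = 85.44
Step 3: (R*K) * LS = 85.44 * 4.6 = 393.024
Step 4: * C * P = 393.024 * 0.76 * 0.76 = 227.0
Step 5: A = 227.0 t/(ha*yr)

227.0


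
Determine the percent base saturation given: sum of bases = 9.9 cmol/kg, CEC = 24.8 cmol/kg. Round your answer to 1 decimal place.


Step 1: BS = 100 * (sum of bases) / CEC
Step 2: BS = 100 * 9.9 / 24.8
Step 3: BS = 39.9%

39.9


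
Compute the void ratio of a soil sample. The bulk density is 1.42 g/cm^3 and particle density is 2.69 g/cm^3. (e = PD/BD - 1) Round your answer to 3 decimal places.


Step 1: e = PD / BD - 1
Step 2: e = 2.69 / 1.42 - 1
Step 3: e = 1.89437 - 1
Step 4: e = 0.894

0.894


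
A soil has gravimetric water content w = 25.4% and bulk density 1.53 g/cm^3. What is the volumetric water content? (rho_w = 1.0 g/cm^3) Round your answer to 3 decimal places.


Step 1: theta = (w / 100) * BD / rho_w
Step 2: theta = (25.4 / 100) * 1.53 / 1.0
Step 3: theta = 0.254 * 1.53
Step 4: theta = 0.389

0.389


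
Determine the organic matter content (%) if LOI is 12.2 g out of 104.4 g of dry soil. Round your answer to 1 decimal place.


Step 1: OM% = 100 * LOI / sample mass
Step 2: OM = 100 * 12.2 / 104.4
Step 3: OM = 11.7%

11.7


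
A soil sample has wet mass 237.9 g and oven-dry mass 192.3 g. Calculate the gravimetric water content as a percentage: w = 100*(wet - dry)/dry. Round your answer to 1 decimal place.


Step 1: Water mass = wet - dry = 237.9 - 192.3 = 45.6 g
Step 2: w = 100 * water mass / dry mass
Step 3: w = 100 * 45.6 / 192.3 = 23.7%

23.7


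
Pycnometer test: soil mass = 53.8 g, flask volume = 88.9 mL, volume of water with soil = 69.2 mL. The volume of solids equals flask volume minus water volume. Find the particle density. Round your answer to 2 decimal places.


Step 1: Volume of solids = flask volume - water volume with soil
Step 2: V_solids = 88.9 - 69.2 = 19.7 mL
Step 3: Particle density = mass / V_solids = 53.8 / 19.7 = 2.73 g/cm^3

2.73


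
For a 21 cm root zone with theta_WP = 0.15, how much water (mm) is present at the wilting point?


Step 1: Water (mm) = theta_WP * depth * 10
Step 2: Water = 0.15 * 21 * 10
Step 3: Water = 31.5 mm

31.5


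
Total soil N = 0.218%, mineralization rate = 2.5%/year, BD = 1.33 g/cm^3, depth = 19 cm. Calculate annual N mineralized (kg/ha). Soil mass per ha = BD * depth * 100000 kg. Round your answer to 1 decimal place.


Step 1: Soil mass per ha = BD * depth * 100000 = 1.33 * 19 * 100000 = 2527000 kg
Step 2: Total N pool = soil mass * N%/100 = 2527000 * 0.218/100 = 5508.86 kg/ha
Step 3: N mineralized = N pool * rate%/100 = 5508.86 * 2.5/100 = 137.7 kg/ha/yr

137.7


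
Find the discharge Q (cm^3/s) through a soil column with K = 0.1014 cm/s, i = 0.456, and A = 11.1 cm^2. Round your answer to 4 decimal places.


Step 1: Apply Darcy's law: Q = K * i * A
Step 2: Q = 0.1014 * 0.456 * 11.1
Step 3: Q = 0.5132 cm^3/s

0.5132


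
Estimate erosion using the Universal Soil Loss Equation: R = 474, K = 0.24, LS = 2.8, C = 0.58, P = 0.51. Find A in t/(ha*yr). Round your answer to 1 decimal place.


Step 1: A = R * K * LS * C * P
Step 2: R * K = 474 * 0.24 = 113.76
Step 3: (R*K) * LS = 113.76 * 2.8 = 318.528
Step 4: * C * P = 318.528 * 0.58 * 0.51 = 94.2
Step 5: A = 94.2 t/(ha*yr)

94.2


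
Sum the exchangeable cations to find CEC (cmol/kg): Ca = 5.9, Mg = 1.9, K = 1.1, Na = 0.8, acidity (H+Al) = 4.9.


Step 1: CEC = Ca + Mg + K + Na + (H+Al)
Step 2: CEC = 5.9 + 1.9 + 1.1 + 0.8 + 4.9
Step 3: CEC = 14.6 cmol/kg

14.6


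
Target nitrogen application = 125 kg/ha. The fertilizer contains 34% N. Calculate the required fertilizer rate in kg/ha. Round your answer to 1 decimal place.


Step 1: Fertilizer rate = target N / (N content / 100)
Step 2: Rate = 125 / (34 / 100)
Step 3: Rate = 125 / 0.34
Step 4: Rate = 367.6 kg/ha

367.6


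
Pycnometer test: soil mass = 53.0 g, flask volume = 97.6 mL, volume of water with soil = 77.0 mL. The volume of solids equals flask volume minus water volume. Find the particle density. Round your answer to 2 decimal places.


Step 1: Volume of solids = flask volume - water volume with soil
Step 2: V_solids = 97.6 - 77.0 = 20.6 mL
Step 3: Particle density = mass / V_solids = 53.0 / 20.6 = 2.57 g/cm^3

2.57


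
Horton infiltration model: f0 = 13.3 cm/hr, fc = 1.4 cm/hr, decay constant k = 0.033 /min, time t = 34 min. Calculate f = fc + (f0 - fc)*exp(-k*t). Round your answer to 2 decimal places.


Step 1: f = fc + (f0 - fc) * exp(-k * t)
Step 2: exp(-0.033 * 34) = 0.325628
Step 3: f = 1.4 + (13.3 - 1.4) * 0.325628
Step 4: f = 1.4 + 11.9 * 0.325628
Step 5: f = 5.27 cm/hr

5.27


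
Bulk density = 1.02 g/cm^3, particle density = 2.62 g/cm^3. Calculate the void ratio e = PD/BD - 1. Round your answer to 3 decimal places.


Step 1: e = PD / BD - 1
Step 2: e = 2.62 / 1.02 - 1
Step 3: e = 2.56863 - 1
Step 4: e = 1.569

1.569


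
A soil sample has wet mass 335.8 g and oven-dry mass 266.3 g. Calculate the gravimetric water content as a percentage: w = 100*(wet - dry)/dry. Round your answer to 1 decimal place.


Step 1: Water mass = wet - dry = 335.8 - 266.3 = 69.5 g
Step 2: w = 100 * water mass / dry mass
Step 3: w = 100 * 69.5 / 266.3 = 26.1%

26.1


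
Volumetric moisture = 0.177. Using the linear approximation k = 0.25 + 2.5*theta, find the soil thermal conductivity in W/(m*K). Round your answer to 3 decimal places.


Step 1: k = 0.25 + 2.5 * theta
Step 2: k = 0.25 + 2.5 * 0.177
Step 3: k = 0.25 + 0.443
Step 4: k = 0.693 W/(m*K)

0.693


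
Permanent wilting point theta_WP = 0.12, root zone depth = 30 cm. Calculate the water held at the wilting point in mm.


Step 1: Water (mm) = theta_WP * depth * 10
Step 2: Water = 0.12 * 30 * 10
Step 3: Water = 36.0 mm

36.0


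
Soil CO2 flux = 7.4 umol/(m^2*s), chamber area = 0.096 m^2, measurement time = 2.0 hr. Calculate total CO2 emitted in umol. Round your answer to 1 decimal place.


Step 1: Convert time to seconds: 2.0 hr * 3600 = 7200.0 s
Step 2: Total = flux * area * time_s
Step 3: Total = 7.4 * 0.096 * 7200.0
Step 4: Total = 5114.9 umol

5114.9


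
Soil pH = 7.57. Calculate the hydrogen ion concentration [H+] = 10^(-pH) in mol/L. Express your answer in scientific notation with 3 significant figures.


Step 1: [H+] = 10^(-pH)
Step 2: [H+] = 10^(-7.57)
Step 3: [H+] = 2.69e-08 mol/L

2.69e-08


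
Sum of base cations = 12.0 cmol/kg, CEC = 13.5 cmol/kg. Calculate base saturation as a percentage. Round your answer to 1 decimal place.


Step 1: BS = 100 * (sum of bases) / CEC
Step 2: BS = 100 * 12.0 / 13.5
Step 3: BS = 88.9%

88.9


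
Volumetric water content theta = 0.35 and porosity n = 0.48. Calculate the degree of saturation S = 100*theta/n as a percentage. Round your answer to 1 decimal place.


Step 1: S = 100 * theta_v / n
Step 2: S = 100 * 0.35 / 0.48
Step 3: S = 72.9%

72.9


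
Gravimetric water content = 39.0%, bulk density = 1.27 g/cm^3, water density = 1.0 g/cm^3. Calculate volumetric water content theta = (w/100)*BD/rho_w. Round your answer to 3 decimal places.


Step 1: theta = (w / 100) * BD / rho_w
Step 2: theta = (39.0 / 100) * 1.27 / 1.0
Step 3: theta = 0.39 * 1.27
Step 4: theta = 0.495

0.495


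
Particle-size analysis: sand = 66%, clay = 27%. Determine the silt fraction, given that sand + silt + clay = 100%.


Step 1: sand + silt + clay = 100%
Step 2: silt = 100 - sand - clay
Step 3: silt = 100 - 66 - 27
Step 4: silt = 7%

7


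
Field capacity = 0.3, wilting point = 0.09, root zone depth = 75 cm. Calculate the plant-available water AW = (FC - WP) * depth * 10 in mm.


Step 1: Available water = (FC - WP) * depth * 10
Step 2: AW = (0.3 - 0.09) * 75 * 10
Step 3: AW = 0.21 * 75 * 10
Step 4: AW = 157.5 mm

157.5


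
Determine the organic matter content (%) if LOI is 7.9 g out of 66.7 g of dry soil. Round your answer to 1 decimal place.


Step 1: OM% = 100 * LOI / sample mass
Step 2: OM = 100 * 7.9 / 66.7
Step 3: OM = 11.8%

11.8


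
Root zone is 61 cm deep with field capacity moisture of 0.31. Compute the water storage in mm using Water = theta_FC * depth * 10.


Step 1: Water (mm) = theta_FC * depth (cm) * 10
Step 2: Water = 0.31 * 61 * 10
Step 3: Water = 189.1 mm

189.1


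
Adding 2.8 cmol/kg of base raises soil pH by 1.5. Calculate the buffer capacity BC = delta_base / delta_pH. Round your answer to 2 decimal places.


Step 1: BC = change in base / change in pH
Step 2: BC = 2.8 / 1.5
Step 3: BC = 1.87 cmol/(kg*pH unit)

1.87


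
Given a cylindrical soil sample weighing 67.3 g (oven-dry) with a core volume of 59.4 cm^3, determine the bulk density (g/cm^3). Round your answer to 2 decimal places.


Step 1: Identify the formula: BD = dry mass / volume
Step 2: Substitute values: BD = 67.3 / 59.4
Step 3: BD = 1.13 g/cm^3

1.13


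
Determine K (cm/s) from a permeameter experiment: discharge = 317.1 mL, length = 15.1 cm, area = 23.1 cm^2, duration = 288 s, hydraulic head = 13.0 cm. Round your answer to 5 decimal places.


Step 1: K = Q * L / (A * t * h)
Step 2: Numerator = 317.1 * 15.1 = 4788.21
Step 3: Denominator = 23.1 * 288 * 13.0 = 86486.4
Step 4: K = 4788.21 / 86486.4 = 0.05536 cm/s

0.05536


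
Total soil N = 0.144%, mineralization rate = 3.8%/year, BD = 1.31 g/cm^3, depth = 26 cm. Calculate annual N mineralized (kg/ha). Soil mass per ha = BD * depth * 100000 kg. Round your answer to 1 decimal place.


Step 1: Soil mass per ha = BD * depth * 100000 = 1.31 * 26 * 100000 = 3406000 kg
Step 2: Total N pool = soil mass * N%/100 = 3406000 * 0.144/100 = 4904.64 kg/ha
Step 3: N mineralized = N pool * rate%/100 = 4904.64 * 3.8/100 = 186.4 kg/ha/yr

186.4


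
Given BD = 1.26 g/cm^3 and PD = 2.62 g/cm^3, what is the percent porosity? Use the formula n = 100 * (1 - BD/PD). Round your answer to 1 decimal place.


Step 1: Formula: n = 100 * (1 - BD / PD)
Step 2: n = 100 * (1 - 1.26 / 2.62)
Step 3: n = 100 * (1 - 0.48092)
Step 4: n = 51.9%

51.9


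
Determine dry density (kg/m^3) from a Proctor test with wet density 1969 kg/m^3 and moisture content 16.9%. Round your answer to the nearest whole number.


Step 1: Dry density = wet density / (1 + w/100)
Step 2: Dry density = 1969 / (1 + 16.9/100)
Step 3: Dry density = 1969 / 1.169
Step 4: Dry density = 1684 kg/m^3

1684


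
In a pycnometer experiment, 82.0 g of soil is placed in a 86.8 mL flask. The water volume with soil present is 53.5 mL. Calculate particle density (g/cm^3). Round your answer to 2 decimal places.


Step 1: Volume of solids = flask volume - water volume with soil
Step 2: V_solids = 86.8 - 53.5 = 33.3 mL
Step 3: Particle density = mass / V_solids = 82.0 / 33.3 = 2.46 g/cm^3

2.46


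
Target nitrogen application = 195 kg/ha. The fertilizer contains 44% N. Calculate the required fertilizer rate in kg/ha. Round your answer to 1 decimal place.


Step 1: Fertilizer rate = target N / (N content / 100)
Step 2: Rate = 195 / (44 / 100)
Step 3: Rate = 195 / 0.44
Step 4: Rate = 443.2 kg/ha

443.2


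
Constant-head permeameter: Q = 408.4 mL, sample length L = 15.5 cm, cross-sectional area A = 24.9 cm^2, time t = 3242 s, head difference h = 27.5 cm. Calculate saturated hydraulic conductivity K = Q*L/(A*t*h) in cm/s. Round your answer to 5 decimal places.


Step 1: K = Q * L / (A * t * h)
Step 2: Numerator = 408.4 * 15.5 = 6330.2
Step 3: Denominator = 24.9 * 3242 * 27.5 = 2219959.5
Step 4: K = 6330.2 / 2219959.5 = 0.00285 cm/s

0.00285


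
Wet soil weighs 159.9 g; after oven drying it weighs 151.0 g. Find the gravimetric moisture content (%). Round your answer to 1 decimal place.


Step 1: Water mass = wet - dry = 159.9 - 151.0 = 8.9 g
Step 2: w = 100 * water mass / dry mass
Step 3: w = 100 * 8.9 / 151.0 = 5.9%

5.9


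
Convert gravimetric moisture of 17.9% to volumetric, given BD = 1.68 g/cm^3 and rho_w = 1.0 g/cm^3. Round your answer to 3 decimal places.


Step 1: theta = (w / 100) * BD / rho_w
Step 2: theta = (17.9 / 100) * 1.68 / 1.0
Step 3: theta = 0.179 * 1.68
Step 4: theta = 0.301

0.301


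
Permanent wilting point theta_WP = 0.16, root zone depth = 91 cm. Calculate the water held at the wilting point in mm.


Step 1: Water (mm) = theta_WP * depth * 10
Step 2: Water = 0.16 * 91 * 10
Step 3: Water = 145.6 mm

145.6


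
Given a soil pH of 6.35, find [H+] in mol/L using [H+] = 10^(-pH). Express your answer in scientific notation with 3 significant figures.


Step 1: [H+] = 10^(-pH)
Step 2: [H+] = 10^(-6.35)
Step 3: [H+] = 4.47e-07 mol/L

4.47e-07
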